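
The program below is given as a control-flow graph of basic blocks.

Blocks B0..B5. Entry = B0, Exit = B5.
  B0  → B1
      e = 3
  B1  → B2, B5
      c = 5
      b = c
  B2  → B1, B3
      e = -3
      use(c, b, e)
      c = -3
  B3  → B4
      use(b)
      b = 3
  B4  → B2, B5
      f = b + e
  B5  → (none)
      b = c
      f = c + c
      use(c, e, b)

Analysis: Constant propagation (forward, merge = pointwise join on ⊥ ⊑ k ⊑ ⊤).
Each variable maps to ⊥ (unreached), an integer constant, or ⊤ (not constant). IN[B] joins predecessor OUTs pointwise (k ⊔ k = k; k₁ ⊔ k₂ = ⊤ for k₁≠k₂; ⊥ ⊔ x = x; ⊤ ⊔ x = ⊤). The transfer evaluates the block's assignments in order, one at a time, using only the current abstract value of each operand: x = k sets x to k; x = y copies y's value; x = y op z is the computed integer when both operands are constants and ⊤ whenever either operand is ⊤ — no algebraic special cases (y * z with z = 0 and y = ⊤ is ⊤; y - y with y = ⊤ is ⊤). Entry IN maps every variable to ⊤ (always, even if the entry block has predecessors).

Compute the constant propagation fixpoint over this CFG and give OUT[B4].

Per-block solution:
  B0:  IN=(all ⊤)  OUT={e:3; rest ⊤}
  B1:  IN=(all ⊤)  OUT={b:5, c:5; rest ⊤}
  B2:  IN=(all ⊤)  OUT={c:-3, e:-3; rest ⊤}
  B3:  IN={c:-3, e:-3; rest ⊤}  OUT={b:3, c:-3, e:-3; rest ⊤}
  B4:  IN={b:3, c:-3, e:-3; rest ⊤}  OUT={b:3, c:-3, e:-3, f:0; rest ⊤}
  B5:  IN=(all ⊤)  OUT=(all ⊤)

Merge at B4: IN[B4] = OUT[B3] = {a: ⊤, b: 3, c: -3, d: ⊤, e: -3, f: ⊤}
Applying B4's transfer function to that IN value gives OUT[B4] (row B4 above).

Answer: {a: ⊤, b: 3, c: -3, d: ⊤, e: -3, f: 0}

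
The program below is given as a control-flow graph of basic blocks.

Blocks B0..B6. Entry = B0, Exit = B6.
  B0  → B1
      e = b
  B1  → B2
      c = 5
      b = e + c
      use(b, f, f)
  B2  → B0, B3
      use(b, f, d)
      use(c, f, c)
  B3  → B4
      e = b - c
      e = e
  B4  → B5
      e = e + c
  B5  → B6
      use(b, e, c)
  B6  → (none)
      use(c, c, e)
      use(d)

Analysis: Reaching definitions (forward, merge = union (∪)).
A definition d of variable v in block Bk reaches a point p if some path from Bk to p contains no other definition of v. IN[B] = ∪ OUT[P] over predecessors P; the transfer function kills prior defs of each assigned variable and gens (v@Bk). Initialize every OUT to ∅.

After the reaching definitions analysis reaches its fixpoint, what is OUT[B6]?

Answer: {b@B1, c@B1, e@B4}

Trace:
Per-block solution:
  B0:   IN={b@B1, c@B1, e@B0}   OUT={b@B1, c@B1, e@B0}
  B1:   IN={b@B1, c@B1, e@B0}   OUT={b@B1, c@B1, e@B0}
  B2:   IN={b@B1, c@B1, e@B0}   OUT={b@B1, c@B1, e@B0}
  B3:   IN={b@B1, c@B1, e@B0}   OUT={b@B1, c@B1, e@B3}
  B4:   IN={b@B1, c@B1, e@B3}   OUT={b@B1, c@B1, e@B4}
  B5:   IN={b@B1, c@B1, e@B4}   OUT={b@B1, c@B1, e@B4}
  B6:   IN={b@B1, c@B1, e@B4}   OUT={b@B1, c@B1, e@B4}

Merge at B6: IN[B6] = OUT[B5] = {b@B1, c@B1, e@B4}
Applying B6's transfer function to that IN value gives OUT[B6] (row B6 above).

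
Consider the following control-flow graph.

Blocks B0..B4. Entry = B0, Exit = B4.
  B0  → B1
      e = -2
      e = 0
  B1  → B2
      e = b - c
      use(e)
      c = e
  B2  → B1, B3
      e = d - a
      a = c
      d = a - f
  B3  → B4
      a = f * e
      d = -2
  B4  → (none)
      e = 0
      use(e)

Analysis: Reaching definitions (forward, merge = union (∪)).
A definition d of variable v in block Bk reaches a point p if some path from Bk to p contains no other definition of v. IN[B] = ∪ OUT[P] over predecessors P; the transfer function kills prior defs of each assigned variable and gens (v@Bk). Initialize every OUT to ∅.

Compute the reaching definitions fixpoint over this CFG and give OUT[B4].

Fixpoint table:
  B0:  IN={}  OUT={e@B0}
  B1:  IN={a@B2, c@B1, d@B2, e@B0, e@B2}  OUT={a@B2, c@B1, d@B2, e@B1}
  B2:  IN={a@B2, c@B1, d@B2, e@B1}  OUT={a@B2, c@B1, d@B2, e@B2}
  B3:  IN={a@B2, c@B1, d@B2, e@B2}  OUT={a@B3, c@B1, d@B3, e@B2}
  B4:  IN={a@B3, c@B1, d@B3, e@B2}  OUT={a@B3, c@B1, d@B3, e@B4}

Merge at B4: IN[B4] = OUT[B3] = {a@B3, c@B1, d@B3, e@B2}
Applying B4's transfer function to that IN value gives OUT[B4] (row B4 above).

Answer: {a@B3, c@B1, d@B3, e@B4}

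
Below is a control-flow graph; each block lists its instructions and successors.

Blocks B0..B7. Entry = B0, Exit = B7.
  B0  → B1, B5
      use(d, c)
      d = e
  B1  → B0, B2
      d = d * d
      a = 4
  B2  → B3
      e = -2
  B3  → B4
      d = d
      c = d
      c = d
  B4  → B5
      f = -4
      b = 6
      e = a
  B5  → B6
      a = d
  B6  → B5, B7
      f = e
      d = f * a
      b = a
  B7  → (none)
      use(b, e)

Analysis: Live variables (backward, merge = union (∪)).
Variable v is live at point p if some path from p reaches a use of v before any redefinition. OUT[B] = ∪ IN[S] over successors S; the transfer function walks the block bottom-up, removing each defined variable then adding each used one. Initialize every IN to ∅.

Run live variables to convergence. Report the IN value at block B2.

Converged values:
  B0:   IN={c, d, e}   OUT={c, d, e}
  B1:   IN={c, d, e}   OUT={a, c, d, e}
  B2:   IN={a, d}   OUT={a, d}
  B3:   IN={a, d}   OUT={a, d}
  B4:   IN={a, d}   OUT={d, e}
  B5:   IN={d, e}   OUT={a, e}
  B6:   IN={a, e}   OUT={b, d, e}
  B7:   IN={b, e}   OUT={}

Merge at B2: OUT[B2] = IN[B3] = {a, d}
Applying B2's transfer function to that OUT value gives IN[B2] (row B2 above).

Answer: {a, d}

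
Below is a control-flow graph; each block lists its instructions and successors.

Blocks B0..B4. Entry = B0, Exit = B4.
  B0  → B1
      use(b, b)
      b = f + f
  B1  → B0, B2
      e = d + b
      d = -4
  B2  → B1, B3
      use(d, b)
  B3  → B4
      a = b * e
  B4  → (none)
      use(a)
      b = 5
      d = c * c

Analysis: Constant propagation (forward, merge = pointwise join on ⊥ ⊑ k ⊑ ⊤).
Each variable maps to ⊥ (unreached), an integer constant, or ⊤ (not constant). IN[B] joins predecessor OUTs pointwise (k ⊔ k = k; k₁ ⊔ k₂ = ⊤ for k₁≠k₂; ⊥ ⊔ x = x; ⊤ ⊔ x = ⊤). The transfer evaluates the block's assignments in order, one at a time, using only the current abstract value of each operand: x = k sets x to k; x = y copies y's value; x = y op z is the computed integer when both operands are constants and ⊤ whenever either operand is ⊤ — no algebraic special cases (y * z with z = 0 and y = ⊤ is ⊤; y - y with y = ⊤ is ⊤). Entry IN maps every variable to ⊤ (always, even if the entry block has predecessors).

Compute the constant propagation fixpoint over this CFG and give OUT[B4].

Converged values:
  B0:   IN=(all ⊤)   OUT=(all ⊤)
  B1:   IN=(all ⊤)   OUT={d:-4; rest ⊤}
  B2:   IN={d:-4; rest ⊤}   OUT={d:-4; rest ⊤}
  B3:   IN={d:-4; rest ⊤}   OUT={d:-4; rest ⊤}
  B4:   IN={d:-4; rest ⊤}   OUT={b:5; rest ⊤}

Merge at B4: IN[B4] = OUT[B3] = {a: ⊤, b: ⊤, c: ⊤, d: -4, e: ⊤, f: ⊤}
Applying B4's transfer function to that IN value gives OUT[B4] (row B4 above).

Answer: {a: ⊤, b: 5, c: ⊤, d: ⊤, e: ⊤, f: ⊤}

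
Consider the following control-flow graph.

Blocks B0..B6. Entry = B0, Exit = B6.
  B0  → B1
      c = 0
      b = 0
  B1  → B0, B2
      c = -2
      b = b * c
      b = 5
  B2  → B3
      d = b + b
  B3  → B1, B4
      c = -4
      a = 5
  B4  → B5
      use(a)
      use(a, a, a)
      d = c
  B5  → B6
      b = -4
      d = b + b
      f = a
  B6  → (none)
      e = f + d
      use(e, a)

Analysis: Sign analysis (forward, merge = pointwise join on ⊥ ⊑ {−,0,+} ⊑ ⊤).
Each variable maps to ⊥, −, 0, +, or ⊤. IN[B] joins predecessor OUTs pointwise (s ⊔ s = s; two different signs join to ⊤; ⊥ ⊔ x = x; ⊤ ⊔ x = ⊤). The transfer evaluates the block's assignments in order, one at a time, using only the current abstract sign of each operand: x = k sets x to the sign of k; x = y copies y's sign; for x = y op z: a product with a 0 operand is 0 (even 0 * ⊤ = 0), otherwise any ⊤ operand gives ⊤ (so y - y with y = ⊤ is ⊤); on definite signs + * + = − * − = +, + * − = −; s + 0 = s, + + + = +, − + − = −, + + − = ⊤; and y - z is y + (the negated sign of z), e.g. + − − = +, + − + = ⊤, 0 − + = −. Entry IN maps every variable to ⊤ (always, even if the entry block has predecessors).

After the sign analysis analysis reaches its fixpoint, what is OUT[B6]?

Answer: {a: +, b: -, c: -, d: -, e: ⊤, f: +}

Trace:
Converged values:
  B0:   IN=(all ⊤)   OUT={b:0, c:0; rest ⊤}
  B1:   IN=(all ⊤)   OUT={b:+, c:-; rest ⊤}
  B2:   IN={b:+, c:-; rest ⊤}   OUT={b:+, c:-, d:+; rest ⊤}
  B3:   IN={b:+, c:-, d:+; rest ⊤}   OUT={a:+, b:+, c:-, d:+; rest ⊤}
  B4:   IN={a:+, b:+, c:-, d:+; rest ⊤}   OUT={a:+, b:+, c:-, d:-; rest ⊤}
  B5:   IN={a:+, b:+, c:-, d:-; rest ⊤}   OUT={a:+, b:-, c:-, d:-, f:+; rest ⊤}
  B6:   IN={a:+, b:-, c:-, d:-, f:+; rest ⊤}   OUT={a:+, b:-, c:-, d:-, f:+; rest ⊤}

Merge at B6: IN[B6] = OUT[B5] = {a: +, b: -, c: -, d: -, e: ⊤, f: +}
Applying B6's transfer function to that IN value gives OUT[B6] (row B6 above).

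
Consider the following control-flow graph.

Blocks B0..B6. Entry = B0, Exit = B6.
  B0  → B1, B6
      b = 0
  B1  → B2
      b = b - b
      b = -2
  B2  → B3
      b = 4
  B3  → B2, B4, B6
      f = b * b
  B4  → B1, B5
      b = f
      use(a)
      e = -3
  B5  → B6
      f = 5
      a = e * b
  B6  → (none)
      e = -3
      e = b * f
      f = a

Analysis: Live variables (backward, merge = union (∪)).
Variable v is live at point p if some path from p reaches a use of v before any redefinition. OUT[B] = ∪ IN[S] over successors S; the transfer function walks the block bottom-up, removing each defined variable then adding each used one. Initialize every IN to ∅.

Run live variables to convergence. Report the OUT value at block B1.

Answer: {a}

Working:
Fixpoint table:
  B0:  IN={a, f}  OUT={a, b, f}
  B1:  IN={a, b}  OUT={a}
  B2:  IN={a}  OUT={a, b}
  B3:  IN={a, b}  OUT={a, b, f}
  B4:  IN={a, f}  OUT={a, b, e}
  B5:  IN={b, e}  OUT={a, b, f}
  B6:  IN={a, b, f}  OUT={}

Merge at B1: OUT[B1] = IN[B2] = {a}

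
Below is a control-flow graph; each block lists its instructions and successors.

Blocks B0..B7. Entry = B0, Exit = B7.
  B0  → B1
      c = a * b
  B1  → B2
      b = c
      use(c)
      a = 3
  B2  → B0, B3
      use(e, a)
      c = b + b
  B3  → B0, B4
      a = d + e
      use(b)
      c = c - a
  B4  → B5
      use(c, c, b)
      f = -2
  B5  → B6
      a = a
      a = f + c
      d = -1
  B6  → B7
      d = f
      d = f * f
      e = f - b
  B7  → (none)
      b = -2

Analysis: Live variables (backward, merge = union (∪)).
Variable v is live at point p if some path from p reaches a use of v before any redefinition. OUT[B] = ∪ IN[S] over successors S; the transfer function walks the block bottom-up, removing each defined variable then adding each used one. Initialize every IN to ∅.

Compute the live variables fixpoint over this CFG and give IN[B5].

Answer: {a, b, c, f}

Derivation:
Per-block solution:
  B0:   IN={a, b, d, e}   OUT={c, d, e}
  B1:   IN={c, d, e}   OUT={a, b, d, e}
  B2:   IN={a, b, d, e}   OUT={a, b, c, d, e}
  B3:   IN={b, c, d, e}   OUT={a, b, c, d, e}
  B4:   IN={a, b, c}   OUT={a, b, c, f}
  B5:   IN={a, b, c, f}   OUT={b, f}
  B6:   IN={b, f}   OUT={}
  B7:   IN={}   OUT={}

Merge at B5: OUT[B5] = IN[B6] = {b, f}
Applying B5's transfer function to that OUT value gives IN[B5] (row B5 above).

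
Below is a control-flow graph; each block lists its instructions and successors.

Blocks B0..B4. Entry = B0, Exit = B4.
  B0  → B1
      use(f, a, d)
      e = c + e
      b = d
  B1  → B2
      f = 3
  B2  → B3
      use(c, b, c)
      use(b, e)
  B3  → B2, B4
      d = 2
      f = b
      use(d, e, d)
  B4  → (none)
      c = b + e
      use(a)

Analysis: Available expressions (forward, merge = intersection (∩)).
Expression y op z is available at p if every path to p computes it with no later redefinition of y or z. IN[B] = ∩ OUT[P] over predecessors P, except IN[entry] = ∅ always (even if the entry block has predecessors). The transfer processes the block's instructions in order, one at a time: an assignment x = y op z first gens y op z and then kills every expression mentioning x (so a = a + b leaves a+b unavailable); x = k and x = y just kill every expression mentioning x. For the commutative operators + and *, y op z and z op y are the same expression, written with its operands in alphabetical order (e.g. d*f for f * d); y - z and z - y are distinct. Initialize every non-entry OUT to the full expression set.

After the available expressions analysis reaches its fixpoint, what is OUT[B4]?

Fixpoint table:
  B0:  IN={}  OUT={}
  B1:  IN={}  OUT={}
  B2:  IN={}  OUT={}
  B3:  IN={}  OUT={}
  B4:  IN={}  OUT={b+e}

Merge at B4: IN[B4] = OUT[B3] = {}
Applying B4's transfer function to that IN value gives OUT[B4] (row B4 above).

Answer: {b+e}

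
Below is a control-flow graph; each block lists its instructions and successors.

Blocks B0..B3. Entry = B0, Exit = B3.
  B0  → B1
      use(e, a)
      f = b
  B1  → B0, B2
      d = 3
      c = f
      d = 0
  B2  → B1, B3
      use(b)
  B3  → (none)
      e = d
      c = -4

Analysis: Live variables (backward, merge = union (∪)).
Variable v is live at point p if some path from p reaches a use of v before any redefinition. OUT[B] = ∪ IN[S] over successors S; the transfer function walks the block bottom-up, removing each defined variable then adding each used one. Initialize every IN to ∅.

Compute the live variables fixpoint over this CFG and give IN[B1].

Answer: {a, b, e, f}

Trace:
Per-block solution:
  B0:   IN={a, b, e}   OUT={a, b, e, f}
  B1:   IN={a, b, e, f}   OUT={a, b, d, e, f}
  B2:   IN={a, b, d, e, f}   OUT={a, b, d, e, f}
  B3:   IN={d}   OUT={}

Merge at B1: OUT[B1] = IN[B0] ⊔ IN[B2] = {a, b, d, e, f}
Applying B1's transfer function to that OUT value gives IN[B1] (row B1 above).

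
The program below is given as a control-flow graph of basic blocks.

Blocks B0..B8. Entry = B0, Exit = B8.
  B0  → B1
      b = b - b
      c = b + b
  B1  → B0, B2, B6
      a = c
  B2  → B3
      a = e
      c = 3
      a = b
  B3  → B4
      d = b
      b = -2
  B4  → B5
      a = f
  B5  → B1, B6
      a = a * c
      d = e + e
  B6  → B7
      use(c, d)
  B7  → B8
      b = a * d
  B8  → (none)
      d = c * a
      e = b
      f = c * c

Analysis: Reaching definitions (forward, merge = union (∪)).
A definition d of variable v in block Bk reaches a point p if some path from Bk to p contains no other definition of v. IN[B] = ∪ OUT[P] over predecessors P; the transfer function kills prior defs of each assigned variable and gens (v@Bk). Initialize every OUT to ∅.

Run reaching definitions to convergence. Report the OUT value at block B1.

Per-block solution:
  B0:  IN={a@B1, b@B0, b@B3, c@B0, c@B2, d@B5}  OUT={a@B1, b@B0, c@B0, d@B5}
  B1:  IN={a@B1, a@B5, b@B0, b@B3, c@B0, c@B2, d@B5}  OUT={a@B1, b@B0, b@B3, c@B0, c@B2, d@B5}
  B2:  IN={a@B1, b@B0, b@B3, c@B0, c@B2, d@B5}  OUT={a@B2, b@B0, b@B3, c@B2, d@B5}
  B3:  IN={a@B2, b@B0, b@B3, c@B2, d@B5}  OUT={a@B2, b@B3, c@B2, d@B3}
  B4:  IN={a@B2, b@B3, c@B2, d@B3}  OUT={a@B4, b@B3, c@B2, d@B3}
  B5:  IN={a@B4, b@B3, c@B2, d@B3}  OUT={a@B5, b@B3, c@B2, d@B5}
  B6:  IN={a@B1, a@B5, b@B0, b@B3, c@B0, c@B2, d@B5}  OUT={a@B1, a@B5, b@B0, b@B3, c@B0, c@B2, d@B5}
  B7:  IN={a@B1, a@B5, b@B0, b@B3, c@B0, c@B2, d@B5}  OUT={a@B1, a@B5, b@B7, c@B0, c@B2, d@B5}
  B8:  IN={a@B1, a@B5, b@B7, c@B0, c@B2, d@B5}  OUT={a@B1, a@B5, b@B7, c@B0, c@B2, d@B8, e@B8, f@B8}

Merge at B1: IN[B1] = OUT[B0] ⊔ OUT[B5] = {a@B1, a@B5, b@B0, b@B3, c@B0, c@B2, d@B5}
Applying B1's transfer function to that IN value gives OUT[B1] (row B1 above).

Answer: {a@B1, b@B0, b@B3, c@B0, c@B2, d@B5}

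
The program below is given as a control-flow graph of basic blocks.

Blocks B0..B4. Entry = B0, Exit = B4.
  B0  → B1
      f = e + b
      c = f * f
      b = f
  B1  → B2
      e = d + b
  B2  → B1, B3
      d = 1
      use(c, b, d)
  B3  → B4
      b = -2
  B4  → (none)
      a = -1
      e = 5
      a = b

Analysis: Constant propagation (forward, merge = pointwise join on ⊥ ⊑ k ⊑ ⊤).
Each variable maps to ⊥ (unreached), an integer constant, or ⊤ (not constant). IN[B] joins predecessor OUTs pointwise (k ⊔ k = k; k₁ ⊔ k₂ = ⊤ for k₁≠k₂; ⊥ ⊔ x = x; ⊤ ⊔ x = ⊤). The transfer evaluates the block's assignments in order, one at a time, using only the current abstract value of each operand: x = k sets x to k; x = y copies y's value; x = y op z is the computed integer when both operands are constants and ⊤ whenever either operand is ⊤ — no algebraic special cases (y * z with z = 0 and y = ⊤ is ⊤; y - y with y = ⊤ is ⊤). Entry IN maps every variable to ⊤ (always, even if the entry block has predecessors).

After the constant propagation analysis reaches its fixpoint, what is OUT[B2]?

Answer: {a: ⊤, b: ⊤, c: ⊤, d: 1, e: ⊤, f: ⊤}

Trace:
Converged values:
  B0:   IN=(all ⊤)   OUT=(all ⊤)
  B1:   IN=(all ⊤)   OUT=(all ⊤)
  B2:   IN=(all ⊤)   OUT={d:1; rest ⊤}
  B3:   IN={d:1; rest ⊤}   OUT={b:-2, d:1; rest ⊤}
  B4:   IN={b:-2, d:1; rest ⊤}   OUT={a:-2, b:-2, d:1, e:5; rest ⊤}

Merge at B2: IN[B2] = OUT[B1] = {a: ⊤, b: ⊤, c: ⊤, d: ⊤, e: ⊤, f: ⊤}
Applying B2's transfer function to that IN value gives OUT[B2] (row B2 above).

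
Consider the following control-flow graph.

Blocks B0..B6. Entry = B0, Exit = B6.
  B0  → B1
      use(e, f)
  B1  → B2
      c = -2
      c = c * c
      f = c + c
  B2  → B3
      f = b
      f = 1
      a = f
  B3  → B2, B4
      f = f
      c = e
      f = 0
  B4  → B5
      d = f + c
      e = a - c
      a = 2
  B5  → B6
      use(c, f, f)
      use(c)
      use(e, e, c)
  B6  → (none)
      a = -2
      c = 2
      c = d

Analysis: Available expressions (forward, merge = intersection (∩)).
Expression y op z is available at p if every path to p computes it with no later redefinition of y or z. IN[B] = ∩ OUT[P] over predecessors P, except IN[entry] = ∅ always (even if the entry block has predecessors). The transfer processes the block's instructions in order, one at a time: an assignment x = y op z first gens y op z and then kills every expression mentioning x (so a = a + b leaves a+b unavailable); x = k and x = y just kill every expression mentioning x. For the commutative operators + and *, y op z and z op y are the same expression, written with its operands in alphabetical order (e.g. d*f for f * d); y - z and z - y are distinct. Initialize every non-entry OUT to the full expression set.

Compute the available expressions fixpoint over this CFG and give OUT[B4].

Per-block solution:
  B0:   IN={}   OUT={}
  B1:   IN={}   OUT={c+c}
  B2:   IN={}   OUT={}
  B3:   IN={}   OUT={}
  B4:   IN={}   OUT={c+f}
  B5:   IN={c+f}   OUT={c+f}
  B6:   IN={c+f}   OUT={}

Merge at B4: IN[B4] = OUT[B3] = {}
Applying B4's transfer function to that IN value gives OUT[B4] (row B4 above).

Answer: {c+f}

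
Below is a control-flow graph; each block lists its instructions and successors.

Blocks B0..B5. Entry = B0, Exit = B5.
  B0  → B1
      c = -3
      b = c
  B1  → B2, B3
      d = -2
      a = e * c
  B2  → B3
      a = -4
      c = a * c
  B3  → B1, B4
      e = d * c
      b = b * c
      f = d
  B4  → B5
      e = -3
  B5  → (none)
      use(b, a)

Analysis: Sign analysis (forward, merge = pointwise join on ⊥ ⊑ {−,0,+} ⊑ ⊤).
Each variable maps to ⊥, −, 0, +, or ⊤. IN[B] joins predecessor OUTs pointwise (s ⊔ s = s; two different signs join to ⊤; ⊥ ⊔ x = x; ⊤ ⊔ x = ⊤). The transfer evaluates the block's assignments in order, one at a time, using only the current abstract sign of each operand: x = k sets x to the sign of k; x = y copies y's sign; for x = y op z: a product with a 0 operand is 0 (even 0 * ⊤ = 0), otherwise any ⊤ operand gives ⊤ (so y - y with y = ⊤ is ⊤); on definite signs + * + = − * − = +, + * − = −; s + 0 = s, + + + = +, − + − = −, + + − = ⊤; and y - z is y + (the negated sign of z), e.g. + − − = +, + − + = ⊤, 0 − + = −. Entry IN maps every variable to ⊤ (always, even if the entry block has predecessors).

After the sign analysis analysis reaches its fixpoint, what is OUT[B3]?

Fixpoint table:
  B0: | IN=(all ⊤) | OUT={b:-, c:-; rest ⊤}
  B1: | IN=(all ⊤) | OUT={d:-; rest ⊤}
  B2: | IN={d:-; rest ⊤} | OUT={a:-, d:-; rest ⊤}
  B3: | IN={d:-; rest ⊤} | OUT={d:-, f:-; rest ⊤}
  B4: | IN={d:-, f:-; rest ⊤} | OUT={d:-, e:-, f:-; rest ⊤}
  B5: | IN={d:-, e:-, f:-; rest ⊤} | OUT={d:-, e:-, f:-; rest ⊤}

Merge at B3: IN[B3] = OUT[B1] ⊔ OUT[B2] = {a: ⊤, b: ⊤, c: ⊤, d: -, e: ⊤, f: ⊤}
Applying B3's transfer function to that IN value gives OUT[B3] (row B3 above).

Answer: {a: ⊤, b: ⊤, c: ⊤, d: -, e: ⊤, f: -}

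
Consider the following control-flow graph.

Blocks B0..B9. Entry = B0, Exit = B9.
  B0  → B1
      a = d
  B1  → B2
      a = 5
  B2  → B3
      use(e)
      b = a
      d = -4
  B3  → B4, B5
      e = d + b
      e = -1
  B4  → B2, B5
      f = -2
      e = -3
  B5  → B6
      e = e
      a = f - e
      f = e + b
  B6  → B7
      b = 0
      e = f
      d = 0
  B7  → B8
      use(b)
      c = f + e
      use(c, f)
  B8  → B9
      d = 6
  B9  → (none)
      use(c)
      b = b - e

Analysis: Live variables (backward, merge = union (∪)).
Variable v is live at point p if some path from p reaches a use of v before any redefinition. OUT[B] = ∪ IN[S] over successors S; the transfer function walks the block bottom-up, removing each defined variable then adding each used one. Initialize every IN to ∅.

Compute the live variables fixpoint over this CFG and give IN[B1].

Answer: {e, f}

Working:
Fixpoint table:
  B0:   IN={d, e, f}   OUT={e, f}
  B1:   IN={e, f}   OUT={a, e, f}
  B2:   IN={a, e, f}   OUT={a, b, d, f}
  B3:   IN={a, b, d, f}   OUT={a, b, e, f}
  B4:   IN={a, b}   OUT={a, b, e, f}
  B5:   IN={b, e, f}   OUT={f}
  B6:   IN={f}   OUT={b, e, f}
  B7:   IN={b, e, f}   OUT={b, c, e}
  B8:   IN={b, c, e}   OUT={b, c, e}
  B9:   IN={b, c, e}   OUT={}

Merge at B1: OUT[B1] = IN[B2] = {a, e, f}
Applying B1's transfer function to that OUT value gives IN[B1] (row B1 above).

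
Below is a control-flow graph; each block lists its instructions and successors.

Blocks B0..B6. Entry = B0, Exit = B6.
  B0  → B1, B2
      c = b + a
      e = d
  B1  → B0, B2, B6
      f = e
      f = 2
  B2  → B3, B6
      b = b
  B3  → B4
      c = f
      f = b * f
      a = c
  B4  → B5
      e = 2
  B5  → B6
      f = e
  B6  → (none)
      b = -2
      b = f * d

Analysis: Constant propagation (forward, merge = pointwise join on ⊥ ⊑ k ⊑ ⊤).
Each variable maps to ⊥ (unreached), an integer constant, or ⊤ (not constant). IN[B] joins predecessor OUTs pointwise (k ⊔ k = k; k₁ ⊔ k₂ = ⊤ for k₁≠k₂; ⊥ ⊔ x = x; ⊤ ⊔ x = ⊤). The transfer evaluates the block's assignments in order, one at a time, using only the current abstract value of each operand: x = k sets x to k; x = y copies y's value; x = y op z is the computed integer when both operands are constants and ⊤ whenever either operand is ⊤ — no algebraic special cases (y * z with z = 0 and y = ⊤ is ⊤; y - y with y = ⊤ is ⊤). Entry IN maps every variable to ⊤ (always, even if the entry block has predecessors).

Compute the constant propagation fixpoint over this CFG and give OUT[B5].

Per-block solution:
  B0:   IN=(all ⊤)   OUT=(all ⊤)
  B1:   IN=(all ⊤)   OUT={f:2; rest ⊤}
  B2:   IN=(all ⊤)   OUT=(all ⊤)
  B3:   IN=(all ⊤)   OUT=(all ⊤)
  B4:   IN=(all ⊤)   OUT={e:2; rest ⊤}
  B5:   IN={e:2; rest ⊤}   OUT={e:2, f:2; rest ⊤}
  B6:   IN=(all ⊤)   OUT=(all ⊤)

Merge at B5: IN[B5] = OUT[B4] = {a: ⊤, b: ⊤, c: ⊤, d: ⊤, e: 2, f: ⊤}
Applying B5's transfer function to that IN value gives OUT[B5] (row B5 above).

Answer: {a: ⊤, b: ⊤, c: ⊤, d: ⊤, e: 2, f: 2}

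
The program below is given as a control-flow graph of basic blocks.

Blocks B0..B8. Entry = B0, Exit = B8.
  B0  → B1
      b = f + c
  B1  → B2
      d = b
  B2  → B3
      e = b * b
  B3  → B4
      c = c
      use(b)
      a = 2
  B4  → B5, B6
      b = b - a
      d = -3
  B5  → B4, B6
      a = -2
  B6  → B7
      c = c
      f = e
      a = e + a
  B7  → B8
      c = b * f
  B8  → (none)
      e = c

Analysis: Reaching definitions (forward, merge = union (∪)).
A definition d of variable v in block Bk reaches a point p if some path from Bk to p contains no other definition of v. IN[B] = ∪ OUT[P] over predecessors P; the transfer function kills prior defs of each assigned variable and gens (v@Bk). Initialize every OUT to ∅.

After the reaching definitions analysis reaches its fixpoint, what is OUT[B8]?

Answer: {a@B6, b@B4, c@B7, d@B4, e@B8, f@B6}

Derivation:
Converged values:
  B0:   IN={}   OUT={b@B0}
  B1:   IN={b@B0}   OUT={b@B0, d@B1}
  B2:   IN={b@B0, d@B1}   OUT={b@B0, d@B1, e@B2}
  B3:   IN={b@B0, d@B1, e@B2}   OUT={a@B3, b@B0, c@B3, d@B1, e@B2}
  B4:   IN={a@B3, a@B5, b@B0, b@B4, c@B3, d@B1, d@B4, e@B2}   OUT={a@B3, a@B5, b@B4, c@B3, d@B4, e@B2}
  B5:   IN={a@B3, a@B5, b@B4, c@B3, d@B4, e@B2}   OUT={a@B5, b@B4, c@B3, d@B4, e@B2}
  B6:   IN={a@B3, a@B5, b@B4, c@B3, d@B4, e@B2}   OUT={a@B6, b@B4, c@B6, d@B4, e@B2, f@B6}
  B7:   IN={a@B6, b@B4, c@B6, d@B4, e@B2, f@B6}   OUT={a@B6, b@B4, c@B7, d@B4, e@B2, f@B6}
  B8:   IN={a@B6, b@B4, c@B7, d@B4, e@B2, f@B6}   OUT={a@B6, b@B4, c@B7, d@B4, e@B8, f@B6}

Merge at B8: IN[B8] = OUT[B7] = {a@B6, b@B4, c@B7, d@B4, e@B2, f@B6}
Applying B8's transfer function to that IN value gives OUT[B8] (row B8 above).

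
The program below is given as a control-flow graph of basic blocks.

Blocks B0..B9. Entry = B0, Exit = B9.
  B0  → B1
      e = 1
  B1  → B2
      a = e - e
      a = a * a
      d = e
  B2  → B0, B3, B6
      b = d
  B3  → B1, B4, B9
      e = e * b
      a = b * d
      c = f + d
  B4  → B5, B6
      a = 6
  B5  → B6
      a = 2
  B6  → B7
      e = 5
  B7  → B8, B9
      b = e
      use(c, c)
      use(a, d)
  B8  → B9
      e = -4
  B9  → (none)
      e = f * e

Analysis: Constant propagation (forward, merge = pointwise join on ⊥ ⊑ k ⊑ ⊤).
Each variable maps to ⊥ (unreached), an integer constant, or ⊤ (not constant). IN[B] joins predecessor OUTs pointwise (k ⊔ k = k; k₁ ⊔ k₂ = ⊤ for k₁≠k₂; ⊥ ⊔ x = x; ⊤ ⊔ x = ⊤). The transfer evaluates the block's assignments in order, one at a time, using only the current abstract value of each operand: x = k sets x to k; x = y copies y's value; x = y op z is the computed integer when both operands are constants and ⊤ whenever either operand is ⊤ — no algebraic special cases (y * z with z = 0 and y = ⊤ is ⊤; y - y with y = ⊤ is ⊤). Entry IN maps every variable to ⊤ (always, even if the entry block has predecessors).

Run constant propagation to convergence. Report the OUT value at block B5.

Answer: {a: 2, b: 1, c: ⊤, d: 1, e: 1, f: ⊤}

Trace:
Per-block solution:
  B0:   IN=(all ⊤)   OUT={e:1; rest ⊤}
  B1:   IN={e:1; rest ⊤}   OUT={a:0, d:1, e:1; rest ⊤}
  B2:   IN={a:0, d:1, e:1; rest ⊤}   OUT={a:0, b:1, d:1, e:1; rest ⊤}
  B3:   IN={a:0, b:1, d:1, e:1; rest ⊤}   OUT={a:1, b:1, d:1, e:1; rest ⊤}
  B4:   IN={a:1, b:1, d:1, e:1; rest ⊤}   OUT={a:6, b:1, d:1, e:1; rest ⊤}
  B5:   IN={a:6, b:1, d:1, e:1; rest ⊤}   OUT={a:2, b:1, d:1, e:1; rest ⊤}
  B6:   IN={b:1, d:1, e:1; rest ⊤}   OUT={b:1, d:1, e:5; rest ⊤}
  B7:   IN={b:1, d:1, e:5; rest ⊤}   OUT={b:5, d:1, e:5; rest ⊤}
  B8:   IN={b:5, d:1, e:5; rest ⊤}   OUT={b:5, d:1, e:-4; rest ⊤}
  B9:   IN={d:1; rest ⊤}   OUT={d:1; rest ⊤}

Merge at B5: IN[B5] = OUT[B4] = {a: 6, b: 1, c: ⊤, d: 1, e: 1, f: ⊤}
Applying B5's transfer function to that IN value gives OUT[B5] (row B5 above).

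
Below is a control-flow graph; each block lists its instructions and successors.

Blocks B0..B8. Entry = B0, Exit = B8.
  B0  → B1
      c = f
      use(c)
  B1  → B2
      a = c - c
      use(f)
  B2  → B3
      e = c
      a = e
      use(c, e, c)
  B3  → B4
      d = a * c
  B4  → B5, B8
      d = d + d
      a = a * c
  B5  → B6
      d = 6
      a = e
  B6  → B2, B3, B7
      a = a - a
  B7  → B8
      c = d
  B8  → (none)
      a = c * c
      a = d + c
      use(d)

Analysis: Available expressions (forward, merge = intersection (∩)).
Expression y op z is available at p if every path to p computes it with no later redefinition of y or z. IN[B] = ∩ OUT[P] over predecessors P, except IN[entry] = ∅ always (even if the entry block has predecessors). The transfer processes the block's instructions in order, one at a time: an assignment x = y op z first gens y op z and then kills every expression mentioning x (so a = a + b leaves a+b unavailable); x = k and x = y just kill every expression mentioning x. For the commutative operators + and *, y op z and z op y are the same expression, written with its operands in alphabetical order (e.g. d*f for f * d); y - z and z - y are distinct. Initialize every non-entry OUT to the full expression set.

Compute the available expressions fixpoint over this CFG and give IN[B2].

Answer: {c-c}

Trace:
Fixpoint table:
  B0:  IN={}  OUT={}
  B1:  IN={}  OUT={c-c}
  B2:  IN={c-c}  OUT={c-c}
  B3:  IN={c-c}  OUT={a*c, c-c}
  B4:  IN={a*c, c-c}  OUT={c-c}
  B5:  IN={c-c}  OUT={c-c}
  B6:  IN={c-c}  OUT={c-c}
  B7:  IN={c-c}  OUT={}
  B8:  IN={}  OUT={c*c, c+d}

Merge at B2: IN[B2] = OUT[B1] ∩ OUT[B6] = {c-c}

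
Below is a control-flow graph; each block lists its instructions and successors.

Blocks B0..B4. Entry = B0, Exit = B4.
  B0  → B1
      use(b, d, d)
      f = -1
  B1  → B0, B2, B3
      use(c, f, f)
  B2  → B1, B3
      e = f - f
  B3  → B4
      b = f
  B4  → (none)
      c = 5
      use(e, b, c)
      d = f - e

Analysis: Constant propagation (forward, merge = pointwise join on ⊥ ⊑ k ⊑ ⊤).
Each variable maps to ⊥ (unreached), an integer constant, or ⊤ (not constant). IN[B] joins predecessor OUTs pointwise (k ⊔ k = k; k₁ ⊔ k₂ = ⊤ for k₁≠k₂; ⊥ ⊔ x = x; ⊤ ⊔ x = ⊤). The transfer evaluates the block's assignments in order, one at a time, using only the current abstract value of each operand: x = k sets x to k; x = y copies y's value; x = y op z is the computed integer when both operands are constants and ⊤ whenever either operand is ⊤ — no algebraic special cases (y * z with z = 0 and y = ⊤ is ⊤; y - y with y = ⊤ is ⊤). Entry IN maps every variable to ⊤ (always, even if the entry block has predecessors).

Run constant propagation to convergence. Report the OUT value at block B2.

Answer: {a: ⊤, b: ⊤, c: ⊤, d: ⊤, e: 0, f: -1}

Derivation:
Per-block solution:
  B0:  IN=(all ⊤)  OUT={f:-1; rest ⊤}
  B1:  IN={f:-1; rest ⊤}  OUT={f:-1; rest ⊤}
  B2:  IN={f:-1; rest ⊤}  OUT={e:0, f:-1; rest ⊤}
  B3:  IN={f:-1; rest ⊤}  OUT={b:-1, f:-1; rest ⊤}
  B4:  IN={b:-1, f:-1; rest ⊤}  OUT={b:-1, c:5, f:-1; rest ⊤}

Merge at B2: IN[B2] = OUT[B1] = {a: ⊤, b: ⊤, c: ⊤, d: ⊤, e: ⊤, f: -1}
Applying B2's transfer function to that IN value gives OUT[B2] (row B2 above).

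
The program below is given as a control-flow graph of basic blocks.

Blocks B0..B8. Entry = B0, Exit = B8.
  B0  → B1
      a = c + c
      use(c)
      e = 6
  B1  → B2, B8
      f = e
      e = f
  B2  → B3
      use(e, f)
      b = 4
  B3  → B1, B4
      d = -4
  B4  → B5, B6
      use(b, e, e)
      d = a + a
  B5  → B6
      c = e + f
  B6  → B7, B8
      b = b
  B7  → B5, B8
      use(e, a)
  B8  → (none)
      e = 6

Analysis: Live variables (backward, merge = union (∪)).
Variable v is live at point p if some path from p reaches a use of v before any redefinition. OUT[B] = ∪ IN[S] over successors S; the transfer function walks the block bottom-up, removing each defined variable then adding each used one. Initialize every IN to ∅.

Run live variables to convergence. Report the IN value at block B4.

Per-block solution:
  B0:  IN={c}  OUT={a, e}
  B1:  IN={a, e}  OUT={a, e, f}
  B2:  IN={a, e, f}  OUT={a, b, e, f}
  B3:  IN={a, b, e, f}  OUT={a, b, e, f}
  B4:  IN={a, b, e, f}  OUT={a, b, e, f}
  B5:  IN={a, b, e, f}  OUT={a, b, e, f}
  B6:  IN={a, b, e, f}  OUT={a, b, e, f}
  B7:  IN={a, b, e, f}  OUT={a, b, e, f}
  B8:  IN={}  OUT={}

Merge at B4: OUT[B4] = IN[B5] ⊔ IN[B6] = {a, b, e, f}
Applying B4's transfer function to that OUT value gives IN[B4] (row B4 above).

Answer: {a, b, e, f}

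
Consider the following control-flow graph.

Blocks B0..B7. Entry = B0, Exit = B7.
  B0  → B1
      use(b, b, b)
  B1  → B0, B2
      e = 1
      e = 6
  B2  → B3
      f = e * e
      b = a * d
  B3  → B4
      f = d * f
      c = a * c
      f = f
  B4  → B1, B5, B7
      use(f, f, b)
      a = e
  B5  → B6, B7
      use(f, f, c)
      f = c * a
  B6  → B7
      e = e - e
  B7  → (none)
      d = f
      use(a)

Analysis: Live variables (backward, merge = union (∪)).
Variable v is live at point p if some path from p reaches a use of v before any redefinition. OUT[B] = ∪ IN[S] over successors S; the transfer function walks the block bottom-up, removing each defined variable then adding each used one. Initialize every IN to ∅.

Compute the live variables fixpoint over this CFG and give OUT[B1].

Answer: {a, b, c, d, e}

Trace:
Converged values:
  B0:   IN={a, b, c, d}   OUT={a, b, c, d}
  B1:   IN={a, b, c, d}   OUT={a, b, c, d, e}
  B2:   IN={a, c, d, e}   OUT={a, b, c, d, e, f}
  B3:   IN={a, b, c, d, e, f}   OUT={b, c, d, e, f}
  B4:   IN={b, c, d, e, f}   OUT={a, b, c, d, e, f}
  B5:   IN={a, c, e, f}   OUT={a, e, f}
  B6:   IN={a, e, f}   OUT={a, f}
  B7:   IN={a, f}   OUT={}

Merge at B1: OUT[B1] = IN[B0] ⊔ IN[B2] = {a, b, c, d, e}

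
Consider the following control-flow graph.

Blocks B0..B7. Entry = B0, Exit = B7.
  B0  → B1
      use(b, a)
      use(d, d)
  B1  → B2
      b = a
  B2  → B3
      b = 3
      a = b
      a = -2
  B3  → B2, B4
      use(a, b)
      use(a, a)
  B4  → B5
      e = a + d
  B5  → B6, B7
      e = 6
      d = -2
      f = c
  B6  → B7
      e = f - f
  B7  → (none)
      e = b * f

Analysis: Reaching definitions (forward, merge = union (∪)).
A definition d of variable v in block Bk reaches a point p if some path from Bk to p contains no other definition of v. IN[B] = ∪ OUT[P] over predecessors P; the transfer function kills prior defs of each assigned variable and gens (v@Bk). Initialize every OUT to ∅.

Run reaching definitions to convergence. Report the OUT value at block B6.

Answer: {a@B2, b@B2, d@B5, e@B6, f@B5}

Working:
Per-block solution:
  B0: | IN={} | OUT={}
  B1: | IN={} | OUT={b@B1}
  B2: | IN={a@B2, b@B1, b@B2} | OUT={a@B2, b@B2}
  B3: | IN={a@B2, b@B2} | OUT={a@B2, b@B2}
  B4: | IN={a@B2, b@B2} | OUT={a@B2, b@B2, e@B4}
  B5: | IN={a@B2, b@B2, e@B4} | OUT={a@B2, b@B2, d@B5, e@B5, f@B5}
  B6: | IN={a@B2, b@B2, d@B5, e@B5, f@B5} | OUT={a@B2, b@B2, d@B5, e@B6, f@B5}
  B7: | IN={a@B2, b@B2, d@B5, e@B5, e@B6, f@B5} | OUT={a@B2, b@B2, d@B5, e@B7, f@B5}

Merge at B6: IN[B6] = OUT[B5] = {a@B2, b@B2, d@B5, e@B5, f@B5}
Applying B6's transfer function to that IN value gives OUT[B6] (row B6 above).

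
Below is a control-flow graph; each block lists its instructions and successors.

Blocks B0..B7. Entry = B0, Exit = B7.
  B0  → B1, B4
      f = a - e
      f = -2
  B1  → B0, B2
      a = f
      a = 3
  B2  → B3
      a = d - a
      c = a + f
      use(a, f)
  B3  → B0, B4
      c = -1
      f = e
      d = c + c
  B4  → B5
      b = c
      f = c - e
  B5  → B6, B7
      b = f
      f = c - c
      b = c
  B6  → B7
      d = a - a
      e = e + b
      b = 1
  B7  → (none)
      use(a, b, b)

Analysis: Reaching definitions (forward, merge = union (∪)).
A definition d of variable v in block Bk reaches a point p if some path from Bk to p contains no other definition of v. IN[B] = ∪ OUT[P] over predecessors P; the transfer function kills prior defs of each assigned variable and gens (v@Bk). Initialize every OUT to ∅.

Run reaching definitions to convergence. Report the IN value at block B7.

Answer: {a@B1, a@B2, b@B5, b@B6, c@B3, d@B3, d@B6, e@B6, f@B5}

Trace:
Converged values:
  B0:   IN={a@B1, a@B2, c@B3, d@B3, f@B0, f@B3}   OUT={a@B1, a@B2, c@B3, d@B3, f@B0}
  B1:   IN={a@B1, a@B2, c@B3, d@B3, f@B0}   OUT={a@B1, c@B3, d@B3, f@B0}
  B2:   IN={a@B1, c@B3, d@B3, f@B0}   OUT={a@B2, c@B2, d@B3, f@B0}
  B3:   IN={a@B2, c@B2, d@B3, f@B0}   OUT={a@B2, c@B3, d@B3, f@B3}
  B4:   IN={a@B1, a@B2, c@B3, d@B3, f@B0, f@B3}   OUT={a@B1, a@B2, b@B4, c@B3, d@B3, f@B4}
  B5:   IN={a@B1, a@B2, b@B4, c@B3, d@B3, f@B4}   OUT={a@B1, a@B2, b@B5, c@B3, d@B3, f@B5}
  B6:   IN={a@B1, a@B2, b@B5, c@B3, d@B3, f@B5}   OUT={a@B1, a@B2, b@B6, c@B3, d@B6, e@B6, f@B5}
  B7:   IN={a@B1, a@B2, b@B5, b@B6, c@B3, d@B3, d@B6, e@B6, f@B5}   OUT={a@B1, a@B2, b@B5, b@B6, c@B3, d@B3, d@B6, e@B6, f@B5}

Merge at B7: IN[B7] = OUT[B5] ⊔ OUT[B6] = {a@B1, a@B2, b@B5, b@B6, c@B3, d@B3, d@B6, e@B6, f@B5}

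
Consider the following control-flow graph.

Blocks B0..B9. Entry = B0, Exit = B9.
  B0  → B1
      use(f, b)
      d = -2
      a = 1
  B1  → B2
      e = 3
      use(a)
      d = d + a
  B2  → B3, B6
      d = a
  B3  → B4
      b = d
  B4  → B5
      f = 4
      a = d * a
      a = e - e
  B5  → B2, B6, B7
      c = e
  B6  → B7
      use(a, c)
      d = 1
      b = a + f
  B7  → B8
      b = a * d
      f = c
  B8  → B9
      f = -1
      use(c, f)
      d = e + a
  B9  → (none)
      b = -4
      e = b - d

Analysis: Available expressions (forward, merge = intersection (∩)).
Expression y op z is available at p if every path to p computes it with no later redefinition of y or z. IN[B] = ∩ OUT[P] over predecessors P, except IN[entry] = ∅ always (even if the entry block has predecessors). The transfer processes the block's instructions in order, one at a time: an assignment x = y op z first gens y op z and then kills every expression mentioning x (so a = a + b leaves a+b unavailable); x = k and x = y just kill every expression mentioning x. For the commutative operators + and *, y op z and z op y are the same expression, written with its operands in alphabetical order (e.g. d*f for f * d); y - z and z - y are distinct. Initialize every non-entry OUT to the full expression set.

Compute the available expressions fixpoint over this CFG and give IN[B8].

Answer: {a*d}

Trace:
Converged values:
  B0: | IN={} | OUT={}
  B1: | IN={} | OUT={}
  B2: | IN={} | OUT={}
  B3: | IN={} | OUT={}
  B4: | IN={} | OUT={e-e}
  B5: | IN={e-e} | OUT={e-e}
  B6: | IN={} | OUT={a+f}
  B7: | IN={} | OUT={a*d}
  B8: | IN={a*d} | OUT={a+e}
  B9: | IN={a+e} | OUT={b-d}

Merge at B8: IN[B8] = OUT[B7] = {a*d}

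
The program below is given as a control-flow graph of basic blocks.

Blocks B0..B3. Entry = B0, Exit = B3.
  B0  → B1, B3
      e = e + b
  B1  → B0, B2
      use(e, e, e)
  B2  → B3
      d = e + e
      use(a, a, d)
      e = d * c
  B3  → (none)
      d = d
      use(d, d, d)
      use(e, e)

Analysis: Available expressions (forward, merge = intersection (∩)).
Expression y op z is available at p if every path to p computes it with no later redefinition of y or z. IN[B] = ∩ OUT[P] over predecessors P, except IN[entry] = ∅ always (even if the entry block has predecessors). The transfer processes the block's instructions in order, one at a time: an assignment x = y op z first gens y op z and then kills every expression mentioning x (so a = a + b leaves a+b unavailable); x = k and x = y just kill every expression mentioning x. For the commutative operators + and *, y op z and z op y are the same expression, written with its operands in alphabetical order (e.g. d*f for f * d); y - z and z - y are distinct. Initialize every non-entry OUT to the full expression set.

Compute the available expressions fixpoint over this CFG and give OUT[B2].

Answer: {c*d}

Working:
Per-block solution:
  B0:  IN={}  OUT={}
  B1:  IN={}  OUT={}
  B2:  IN={}  OUT={c*d}
  B3:  IN={}  OUT={}

Merge at B2: IN[B2] = OUT[B1] = {}
Applying B2's transfer function to that IN value gives OUT[B2] (row B2 above).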